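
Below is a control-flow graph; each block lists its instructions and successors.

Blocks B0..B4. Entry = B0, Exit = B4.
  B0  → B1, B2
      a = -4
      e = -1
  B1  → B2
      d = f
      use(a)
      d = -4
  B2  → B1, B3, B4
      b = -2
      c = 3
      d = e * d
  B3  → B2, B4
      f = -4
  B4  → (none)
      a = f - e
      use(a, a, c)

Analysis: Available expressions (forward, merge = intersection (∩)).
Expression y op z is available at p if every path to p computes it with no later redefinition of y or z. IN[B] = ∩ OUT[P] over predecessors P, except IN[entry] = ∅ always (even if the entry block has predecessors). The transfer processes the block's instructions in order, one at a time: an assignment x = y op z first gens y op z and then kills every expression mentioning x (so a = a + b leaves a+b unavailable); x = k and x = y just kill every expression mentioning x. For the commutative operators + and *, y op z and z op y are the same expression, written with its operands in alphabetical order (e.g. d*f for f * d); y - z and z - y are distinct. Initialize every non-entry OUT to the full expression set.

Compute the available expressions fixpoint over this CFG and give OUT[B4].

Answer: {f-e}

Trace:
Converged values:
  B0: | IN={} | OUT={}
  B1: | IN={} | OUT={}
  B2: | IN={} | OUT={}
  B3: | IN={} | OUT={}
  B4: | IN={} | OUT={f-e}

Merge at B4: IN[B4] = OUT[B2] ∩ OUT[B3] = {}
Applying B4's transfer function to that IN value gives OUT[B4] (row B4 above).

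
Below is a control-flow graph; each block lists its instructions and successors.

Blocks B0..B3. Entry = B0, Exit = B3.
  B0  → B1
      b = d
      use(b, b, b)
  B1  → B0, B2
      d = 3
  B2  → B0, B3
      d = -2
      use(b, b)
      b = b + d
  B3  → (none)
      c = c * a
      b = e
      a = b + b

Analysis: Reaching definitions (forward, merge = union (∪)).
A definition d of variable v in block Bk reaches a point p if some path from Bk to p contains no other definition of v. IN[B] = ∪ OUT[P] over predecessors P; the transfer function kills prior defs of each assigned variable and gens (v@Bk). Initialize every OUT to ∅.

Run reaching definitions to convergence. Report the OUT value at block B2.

Per-block solution:
  B0:   IN={b@B0, b@B2, d@B1, d@B2}   OUT={b@B0, d@B1, d@B2}
  B1:   IN={b@B0, d@B1, d@B2}   OUT={b@B0, d@B1}
  B2:   IN={b@B0, d@B1}   OUT={b@B2, d@B2}
  B3:   IN={b@B2, d@B2}   OUT={a@B3, b@B3, c@B3, d@B2}

Merge at B2: IN[B2] = OUT[B1] = {b@B0, d@B1}
Applying B2's transfer function to that IN value gives OUT[B2] (row B2 above).

Answer: {b@B2, d@B2}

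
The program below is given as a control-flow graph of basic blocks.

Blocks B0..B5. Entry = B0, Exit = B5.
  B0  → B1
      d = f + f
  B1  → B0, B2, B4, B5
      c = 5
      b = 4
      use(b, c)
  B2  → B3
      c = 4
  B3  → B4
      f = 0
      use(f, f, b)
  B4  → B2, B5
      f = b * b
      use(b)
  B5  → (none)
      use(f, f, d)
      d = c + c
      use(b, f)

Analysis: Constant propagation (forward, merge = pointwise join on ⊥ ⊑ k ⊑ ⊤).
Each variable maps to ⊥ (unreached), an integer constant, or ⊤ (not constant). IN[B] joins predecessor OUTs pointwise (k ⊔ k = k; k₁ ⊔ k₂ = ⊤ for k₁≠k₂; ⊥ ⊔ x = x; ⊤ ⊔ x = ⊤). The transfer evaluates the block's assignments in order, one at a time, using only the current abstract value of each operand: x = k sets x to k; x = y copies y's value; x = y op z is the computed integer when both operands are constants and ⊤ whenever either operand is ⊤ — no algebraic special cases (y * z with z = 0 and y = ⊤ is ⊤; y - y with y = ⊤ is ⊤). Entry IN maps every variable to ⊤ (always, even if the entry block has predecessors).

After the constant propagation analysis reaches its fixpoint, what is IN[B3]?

Answer: {a: ⊤, b: 4, c: 4, d: ⊤, e: ⊤, f: ⊤}

Derivation:
Converged values:
  B0:   IN=(all ⊤)   OUT=(all ⊤)
  B1:   IN=(all ⊤)   OUT={b:4, c:5; rest ⊤}
  B2:   IN={b:4; rest ⊤}   OUT={b:4, c:4; rest ⊤}
  B3:   IN={b:4, c:4; rest ⊤}   OUT={b:4, c:4, f:0; rest ⊤}
  B4:   IN={b:4; rest ⊤}   OUT={b:4, f:16; rest ⊤}
  B5:   IN={b:4; rest ⊤}   OUT={b:4; rest ⊤}

Merge at B3: IN[B3] = OUT[B2] = {a: ⊤, b: 4, c: 4, d: ⊤, e: ⊤, f: ⊤}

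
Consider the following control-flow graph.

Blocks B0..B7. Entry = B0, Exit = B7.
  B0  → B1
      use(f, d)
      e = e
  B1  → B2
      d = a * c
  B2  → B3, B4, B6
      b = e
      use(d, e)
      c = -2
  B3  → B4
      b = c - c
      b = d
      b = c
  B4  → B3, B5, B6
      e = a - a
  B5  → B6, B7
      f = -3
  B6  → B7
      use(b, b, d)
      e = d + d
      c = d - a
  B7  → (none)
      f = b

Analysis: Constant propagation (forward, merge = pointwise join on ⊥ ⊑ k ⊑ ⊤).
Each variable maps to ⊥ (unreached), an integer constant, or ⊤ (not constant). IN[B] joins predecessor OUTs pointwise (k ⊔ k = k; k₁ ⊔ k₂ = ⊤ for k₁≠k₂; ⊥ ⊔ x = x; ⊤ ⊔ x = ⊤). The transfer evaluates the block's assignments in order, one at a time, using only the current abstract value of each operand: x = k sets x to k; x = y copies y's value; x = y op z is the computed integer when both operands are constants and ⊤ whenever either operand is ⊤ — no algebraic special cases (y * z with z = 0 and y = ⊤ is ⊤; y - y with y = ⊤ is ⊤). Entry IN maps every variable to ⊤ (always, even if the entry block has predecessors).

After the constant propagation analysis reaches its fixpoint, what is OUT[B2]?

Per-block solution:
  B0: | IN=(all ⊤) | OUT=(all ⊤)
  B1: | IN=(all ⊤) | OUT=(all ⊤)
  B2: | IN=(all ⊤) | OUT={c:-2; rest ⊤}
  B3: | IN={c:-2; rest ⊤} | OUT={b:-2, c:-2; rest ⊤}
  B4: | IN={c:-2; rest ⊤} | OUT={c:-2; rest ⊤}
  B5: | IN={c:-2; rest ⊤} | OUT={c:-2, f:-3; rest ⊤}
  B6: | IN={c:-2; rest ⊤} | OUT=(all ⊤)
  B7: | IN=(all ⊤) | OUT=(all ⊤)

Merge at B2: IN[B2] = OUT[B1] = {a: ⊤, b: ⊤, c: ⊤, d: ⊤, e: ⊤, f: ⊤}
Applying B2's transfer function to that IN value gives OUT[B2] (row B2 above).

Answer: {a: ⊤, b: ⊤, c: -2, d: ⊤, e: ⊤, f: ⊤}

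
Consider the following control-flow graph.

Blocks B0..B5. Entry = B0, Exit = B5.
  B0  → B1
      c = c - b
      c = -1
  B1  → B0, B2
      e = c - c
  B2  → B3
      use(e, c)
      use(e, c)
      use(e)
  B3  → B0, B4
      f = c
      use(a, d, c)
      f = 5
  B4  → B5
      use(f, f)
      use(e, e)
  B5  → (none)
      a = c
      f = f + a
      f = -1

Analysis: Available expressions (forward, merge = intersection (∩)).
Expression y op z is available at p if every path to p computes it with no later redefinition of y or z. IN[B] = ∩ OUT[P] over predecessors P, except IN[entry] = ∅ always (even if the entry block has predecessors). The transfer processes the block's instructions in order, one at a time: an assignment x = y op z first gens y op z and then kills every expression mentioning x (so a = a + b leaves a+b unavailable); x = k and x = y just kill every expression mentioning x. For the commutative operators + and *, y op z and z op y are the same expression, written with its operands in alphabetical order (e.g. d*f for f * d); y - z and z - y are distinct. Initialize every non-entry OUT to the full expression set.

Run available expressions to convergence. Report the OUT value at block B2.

Answer: {c-c}

Trace:
Per-block solution:
  B0:   IN={}   OUT={}
  B1:   IN={}   OUT={c-c}
  B2:   IN={c-c}   OUT={c-c}
  B3:   IN={c-c}   OUT={c-c}
  B4:   IN={c-c}   OUT={c-c}
  B5:   IN={c-c}   OUT={c-c}

Merge at B2: IN[B2] = OUT[B1] = {c-c}
Applying B2's transfer function to that IN value gives OUT[B2] (row B2 above).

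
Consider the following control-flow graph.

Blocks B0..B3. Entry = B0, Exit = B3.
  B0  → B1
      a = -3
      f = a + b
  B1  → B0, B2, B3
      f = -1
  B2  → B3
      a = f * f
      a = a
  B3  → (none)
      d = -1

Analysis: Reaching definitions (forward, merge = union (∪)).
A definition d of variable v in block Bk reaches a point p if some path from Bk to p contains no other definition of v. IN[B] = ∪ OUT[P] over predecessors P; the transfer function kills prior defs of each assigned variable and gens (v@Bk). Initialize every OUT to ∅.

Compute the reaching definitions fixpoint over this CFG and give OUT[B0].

Answer: {a@B0, f@B0}

Working:
Fixpoint table:
  B0:   IN={a@B0, f@B1}   OUT={a@B0, f@B0}
  B1:   IN={a@B0, f@B0}   OUT={a@B0, f@B1}
  B2:   IN={a@B0, f@B1}   OUT={a@B2, f@B1}
  B3:   IN={a@B0, a@B2, f@B1}   OUT={a@B0, a@B2, d@B3, f@B1}

Merge at B0 (entry node, so the boundary value {} is joined with the incoming edge(s)): IN[B0] = {} ⊔ OUT[B1] = {a@B0, f@B1}
Applying B0's transfer function to that IN value gives OUT[B0] (row B0 above).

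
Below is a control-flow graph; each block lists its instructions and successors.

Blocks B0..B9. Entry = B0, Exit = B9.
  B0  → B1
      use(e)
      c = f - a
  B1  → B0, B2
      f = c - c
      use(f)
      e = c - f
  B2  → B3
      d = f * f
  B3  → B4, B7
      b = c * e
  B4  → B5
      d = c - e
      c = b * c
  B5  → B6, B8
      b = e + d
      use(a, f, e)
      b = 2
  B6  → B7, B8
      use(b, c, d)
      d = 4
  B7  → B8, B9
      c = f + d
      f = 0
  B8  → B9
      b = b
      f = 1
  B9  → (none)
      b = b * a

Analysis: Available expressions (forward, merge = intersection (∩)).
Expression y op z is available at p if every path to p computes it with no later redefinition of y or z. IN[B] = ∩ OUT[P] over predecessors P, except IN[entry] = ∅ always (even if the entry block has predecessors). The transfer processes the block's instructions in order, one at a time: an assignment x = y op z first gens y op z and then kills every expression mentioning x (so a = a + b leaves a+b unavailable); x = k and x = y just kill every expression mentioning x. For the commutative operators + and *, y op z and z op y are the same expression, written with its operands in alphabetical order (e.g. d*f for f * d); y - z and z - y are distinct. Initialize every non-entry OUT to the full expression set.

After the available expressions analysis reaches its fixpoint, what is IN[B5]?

Converged values:
  B0: | IN={} | OUT={f-a}
  B1: | IN={f-a} | OUT={c-c, c-f}
  B2: | IN={c-c, c-f} | OUT={c-c, c-f, f*f}
  B3: | IN={c-c, c-f, f*f} | OUT={c*e, c-c, c-f, f*f}
  B4: | IN={c*e, c-c, c-f, f*f} | OUT={f*f}
  B5: | IN={f*f} | OUT={d+e, f*f}
  B6: | IN={d+e, f*f} | OUT={f*f}
  B7: | IN={f*f} | OUT={}
  B8: | IN={} | OUT={}
  B9: | IN={} | OUT={}

Merge at B5: IN[B5] = OUT[B4] = {f*f}

Answer: {f*f}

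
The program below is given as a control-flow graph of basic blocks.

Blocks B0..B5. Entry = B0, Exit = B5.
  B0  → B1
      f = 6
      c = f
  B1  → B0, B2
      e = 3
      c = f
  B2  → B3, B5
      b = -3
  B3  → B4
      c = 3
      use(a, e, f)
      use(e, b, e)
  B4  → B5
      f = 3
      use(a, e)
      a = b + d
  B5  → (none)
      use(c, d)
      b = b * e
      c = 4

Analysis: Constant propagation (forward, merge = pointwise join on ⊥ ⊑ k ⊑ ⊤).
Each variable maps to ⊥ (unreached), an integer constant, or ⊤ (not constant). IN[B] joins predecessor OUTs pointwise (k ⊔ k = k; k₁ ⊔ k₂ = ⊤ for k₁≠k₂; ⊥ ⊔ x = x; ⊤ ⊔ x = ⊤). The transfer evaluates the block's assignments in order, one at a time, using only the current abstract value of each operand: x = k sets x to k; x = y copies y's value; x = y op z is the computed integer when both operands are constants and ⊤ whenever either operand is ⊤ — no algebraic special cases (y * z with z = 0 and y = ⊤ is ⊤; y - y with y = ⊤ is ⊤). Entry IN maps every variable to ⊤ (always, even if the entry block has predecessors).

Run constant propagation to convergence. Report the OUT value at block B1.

Converged values:
  B0:  IN=(all ⊤)  OUT={c:6, f:6; rest ⊤}
  B1:  IN={c:6, f:6; rest ⊤}  OUT={c:6, e:3, f:6; rest ⊤}
  B2:  IN={c:6, e:3, f:6; rest ⊤}  OUT={b:-3, c:6, e:3, f:6; rest ⊤}
  B3:  IN={b:-3, c:6, e:3, f:6; rest ⊤}  OUT={b:-3, c:3, e:3, f:6; rest ⊤}
  B4:  IN={b:-3, c:3, e:3, f:6; rest ⊤}  OUT={b:-3, c:3, e:3, f:3; rest ⊤}
  B5:  IN={b:-3, e:3; rest ⊤}  OUT={b:-9, c:4, e:3; rest ⊤}

Merge at B1: IN[B1] = OUT[B0] = {a: ⊤, b: ⊤, c: 6, d: ⊤, e: ⊤, f: 6}
Applying B1's transfer function to that IN value gives OUT[B1] (row B1 above).

Answer: {a: ⊤, b: ⊤, c: 6, d: ⊤, e: 3, f: 6}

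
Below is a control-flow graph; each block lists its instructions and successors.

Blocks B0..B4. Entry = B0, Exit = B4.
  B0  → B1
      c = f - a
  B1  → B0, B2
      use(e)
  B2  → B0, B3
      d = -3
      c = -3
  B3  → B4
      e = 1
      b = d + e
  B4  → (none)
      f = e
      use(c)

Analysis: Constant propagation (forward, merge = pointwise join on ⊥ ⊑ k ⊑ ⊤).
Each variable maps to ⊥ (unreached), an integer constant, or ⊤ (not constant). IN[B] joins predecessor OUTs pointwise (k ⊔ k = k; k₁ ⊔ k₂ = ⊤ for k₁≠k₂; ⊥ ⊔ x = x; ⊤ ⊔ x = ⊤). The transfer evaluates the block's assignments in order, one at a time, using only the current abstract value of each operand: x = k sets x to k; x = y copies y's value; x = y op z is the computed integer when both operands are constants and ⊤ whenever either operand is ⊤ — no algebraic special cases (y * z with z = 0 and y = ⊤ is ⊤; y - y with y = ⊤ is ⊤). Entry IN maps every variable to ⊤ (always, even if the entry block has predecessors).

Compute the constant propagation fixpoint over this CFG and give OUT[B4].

Per-block solution:
  B0:  IN=(all ⊤)  OUT=(all ⊤)
  B1:  IN=(all ⊤)  OUT=(all ⊤)
  B2:  IN=(all ⊤)  OUT={c:-3, d:-3; rest ⊤}
  B3:  IN={c:-3, d:-3; rest ⊤}  OUT={b:-2, c:-3, d:-3, e:1; rest ⊤}
  B4:  IN={b:-2, c:-3, d:-3, e:1; rest ⊤}  OUT={b:-2, c:-3, d:-3, e:1, f:1; rest ⊤}

Merge at B4: IN[B4] = OUT[B3] = {a: ⊤, b: -2, c: -3, d: -3, e: 1, f: ⊤}
Applying B4's transfer function to that IN value gives OUT[B4] (row B4 above).

Answer: {a: ⊤, b: -2, c: -3, d: -3, e: 1, f: 1}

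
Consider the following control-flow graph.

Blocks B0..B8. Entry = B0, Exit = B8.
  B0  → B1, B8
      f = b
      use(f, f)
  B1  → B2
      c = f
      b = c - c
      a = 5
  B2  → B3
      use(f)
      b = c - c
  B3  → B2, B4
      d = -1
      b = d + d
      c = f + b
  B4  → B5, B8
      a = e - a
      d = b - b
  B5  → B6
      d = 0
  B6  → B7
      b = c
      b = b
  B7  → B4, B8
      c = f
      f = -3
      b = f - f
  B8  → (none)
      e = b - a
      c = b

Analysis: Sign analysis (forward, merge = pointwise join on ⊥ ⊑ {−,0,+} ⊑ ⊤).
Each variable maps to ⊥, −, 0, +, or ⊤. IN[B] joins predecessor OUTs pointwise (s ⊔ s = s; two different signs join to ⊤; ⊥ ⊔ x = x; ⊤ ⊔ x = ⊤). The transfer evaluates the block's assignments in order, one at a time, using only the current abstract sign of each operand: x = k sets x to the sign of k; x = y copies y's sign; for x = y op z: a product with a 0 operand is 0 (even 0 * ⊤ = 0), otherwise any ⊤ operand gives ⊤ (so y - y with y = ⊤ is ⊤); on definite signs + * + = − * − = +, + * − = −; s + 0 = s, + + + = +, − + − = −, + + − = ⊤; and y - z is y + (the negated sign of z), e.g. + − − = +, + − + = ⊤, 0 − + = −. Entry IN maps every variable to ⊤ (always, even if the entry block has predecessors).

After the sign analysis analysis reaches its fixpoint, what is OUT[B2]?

Per-block solution:
  B0:   IN=(all ⊤)   OUT=(all ⊤)
  B1:   IN=(all ⊤)   OUT={a:+; rest ⊤}
  B2:   IN={a:+; rest ⊤}   OUT={a:+; rest ⊤}
  B3:   IN={a:+; rest ⊤}   OUT={a:+, b:-, d:-; rest ⊤}
  B4:   IN=(all ⊤)   OUT=(all ⊤)
  B5:   IN=(all ⊤)   OUT={d:0; rest ⊤}
  B6:   IN={d:0; rest ⊤}   OUT={d:0; rest ⊤}
  B7:   IN={d:0; rest ⊤}   OUT={d:0, f:-; rest ⊤}
  B8:   IN=(all ⊤)   OUT=(all ⊤)

Merge at B2: IN[B2] = OUT[B1] ⊔ OUT[B3] = {a: +, b: ⊤, c: ⊤, d: ⊤, e: ⊤, f: ⊤}
Applying B2's transfer function to that IN value gives OUT[B2] (row B2 above).

Answer: {a: +, b: ⊤, c: ⊤, d: ⊤, e: ⊤, f: ⊤}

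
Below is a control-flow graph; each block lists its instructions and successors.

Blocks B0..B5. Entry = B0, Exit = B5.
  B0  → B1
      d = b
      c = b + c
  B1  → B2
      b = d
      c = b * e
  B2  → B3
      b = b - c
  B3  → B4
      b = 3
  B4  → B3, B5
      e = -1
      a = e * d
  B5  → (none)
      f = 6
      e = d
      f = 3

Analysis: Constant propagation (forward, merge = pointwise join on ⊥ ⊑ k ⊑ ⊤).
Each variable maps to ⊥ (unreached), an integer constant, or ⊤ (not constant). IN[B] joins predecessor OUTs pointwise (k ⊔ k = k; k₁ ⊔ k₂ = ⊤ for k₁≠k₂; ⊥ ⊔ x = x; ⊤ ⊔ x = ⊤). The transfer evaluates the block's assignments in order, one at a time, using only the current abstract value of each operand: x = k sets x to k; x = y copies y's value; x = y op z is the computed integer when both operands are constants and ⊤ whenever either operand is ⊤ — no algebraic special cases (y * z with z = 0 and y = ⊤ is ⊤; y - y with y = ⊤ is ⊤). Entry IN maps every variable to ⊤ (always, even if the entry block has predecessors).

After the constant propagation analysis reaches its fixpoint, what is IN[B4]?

Answer: {a: ⊤, b: 3, c: ⊤, d: ⊤, e: ⊤, f: ⊤}

Trace:
Fixpoint table:
  B0:   IN=(all ⊤)   OUT=(all ⊤)
  B1:   IN=(all ⊤)   OUT=(all ⊤)
  B2:   IN=(all ⊤)   OUT=(all ⊤)
  B3:   IN=(all ⊤)   OUT={b:3; rest ⊤}
  B4:   IN={b:3; rest ⊤}   OUT={b:3, e:-1; rest ⊤}
  B5:   IN={b:3, e:-1; rest ⊤}   OUT={b:3, f:3; rest ⊤}

Merge at B4: IN[B4] = OUT[B3] = {a: ⊤, b: 3, c: ⊤, d: ⊤, e: ⊤, f: ⊤}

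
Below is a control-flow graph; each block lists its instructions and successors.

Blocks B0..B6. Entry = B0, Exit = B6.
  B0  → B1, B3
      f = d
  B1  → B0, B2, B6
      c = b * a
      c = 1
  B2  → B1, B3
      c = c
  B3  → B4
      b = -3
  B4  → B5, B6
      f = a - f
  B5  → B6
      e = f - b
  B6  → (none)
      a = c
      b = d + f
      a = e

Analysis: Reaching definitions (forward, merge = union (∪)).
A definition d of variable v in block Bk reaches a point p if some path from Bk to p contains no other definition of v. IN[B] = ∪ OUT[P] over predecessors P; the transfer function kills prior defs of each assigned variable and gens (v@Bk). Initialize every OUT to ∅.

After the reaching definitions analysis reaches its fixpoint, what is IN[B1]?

Converged values:
  B0:  IN={c@B1, f@B0}  OUT={c@B1, f@B0}
  B1:  IN={c@B1, c@B2, f@B0}  OUT={c@B1, f@B0}
  B2:  IN={c@B1, f@B0}  OUT={c@B2, f@B0}
  B3:  IN={c@B1, c@B2, f@B0}  OUT={b@B3, c@B1, c@B2, f@B0}
  B4:  IN={b@B3, c@B1, c@B2, f@B0}  OUT={b@B3, c@B1, c@B2, f@B4}
  B5:  IN={b@B3, c@B1, c@B2, f@B4}  OUT={b@B3, c@B1, c@B2, e@B5, f@B4}
  B6:  IN={b@B3, c@B1, c@B2, e@B5, f@B0, f@B4}  OUT={a@B6, b@B6, c@B1, c@B2, e@B5, f@B0, f@B4}

Merge at B1: IN[B1] = OUT[B0] ⊔ OUT[B2] = {c@B1, c@B2, f@B0}

Answer: {c@B1, c@B2, f@B0}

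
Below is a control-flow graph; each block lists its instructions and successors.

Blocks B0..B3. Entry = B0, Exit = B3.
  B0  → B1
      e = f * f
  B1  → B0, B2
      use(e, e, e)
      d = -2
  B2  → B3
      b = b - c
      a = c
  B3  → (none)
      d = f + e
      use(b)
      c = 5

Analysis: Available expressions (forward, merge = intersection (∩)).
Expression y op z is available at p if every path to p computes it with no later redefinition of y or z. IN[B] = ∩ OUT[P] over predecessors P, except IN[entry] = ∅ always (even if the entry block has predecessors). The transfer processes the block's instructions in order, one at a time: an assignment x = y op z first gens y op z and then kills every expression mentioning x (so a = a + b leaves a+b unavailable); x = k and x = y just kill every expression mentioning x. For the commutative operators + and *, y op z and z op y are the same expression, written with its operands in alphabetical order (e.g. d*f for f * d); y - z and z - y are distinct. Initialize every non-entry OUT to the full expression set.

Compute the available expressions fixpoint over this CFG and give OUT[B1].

Answer: {f*f}

Working:
Converged values:
  B0: | IN={} | OUT={f*f}
  B1: | IN={f*f} | OUT={f*f}
  B2: | IN={f*f} | OUT={f*f}
  B3: | IN={f*f} | OUT={e+f, f*f}

Merge at B1: IN[B1] = OUT[B0] = {f*f}
Applying B1's transfer function to that IN value gives OUT[B1] (row B1 above).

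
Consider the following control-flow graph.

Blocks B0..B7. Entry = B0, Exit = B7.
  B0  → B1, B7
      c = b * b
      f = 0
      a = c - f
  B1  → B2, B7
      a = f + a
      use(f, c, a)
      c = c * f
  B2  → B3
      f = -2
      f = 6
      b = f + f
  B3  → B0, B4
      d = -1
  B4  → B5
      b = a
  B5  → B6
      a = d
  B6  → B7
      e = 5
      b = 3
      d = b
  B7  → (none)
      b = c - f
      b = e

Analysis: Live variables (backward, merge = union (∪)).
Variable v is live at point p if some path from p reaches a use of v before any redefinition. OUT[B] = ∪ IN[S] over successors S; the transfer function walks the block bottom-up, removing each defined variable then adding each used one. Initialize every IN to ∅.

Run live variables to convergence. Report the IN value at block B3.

Fixpoint table:
  B0:   IN={b, e}   OUT={a, c, e, f}
  B1:   IN={a, c, e, f}   OUT={a, c, e, f}
  B2:   IN={a, c, e}   OUT={a, b, c, e, f}
  B3:   IN={a, b, c, e, f}   OUT={a, b, c, d, e, f}
  B4:   IN={a, c, d, f}   OUT={c, d, f}
  B5:   IN={c, d, f}   OUT={c, f}
  B6:   IN={c, f}   OUT={c, e, f}
  B7:   IN={c, e, f}   OUT={}

Merge at B3: OUT[B3] = IN[B0] ⊔ IN[B4] = {a, b, c, d, e, f}
Applying B3's transfer function to that OUT value gives IN[B3] (row B3 above).

Answer: {a, b, c, e, f}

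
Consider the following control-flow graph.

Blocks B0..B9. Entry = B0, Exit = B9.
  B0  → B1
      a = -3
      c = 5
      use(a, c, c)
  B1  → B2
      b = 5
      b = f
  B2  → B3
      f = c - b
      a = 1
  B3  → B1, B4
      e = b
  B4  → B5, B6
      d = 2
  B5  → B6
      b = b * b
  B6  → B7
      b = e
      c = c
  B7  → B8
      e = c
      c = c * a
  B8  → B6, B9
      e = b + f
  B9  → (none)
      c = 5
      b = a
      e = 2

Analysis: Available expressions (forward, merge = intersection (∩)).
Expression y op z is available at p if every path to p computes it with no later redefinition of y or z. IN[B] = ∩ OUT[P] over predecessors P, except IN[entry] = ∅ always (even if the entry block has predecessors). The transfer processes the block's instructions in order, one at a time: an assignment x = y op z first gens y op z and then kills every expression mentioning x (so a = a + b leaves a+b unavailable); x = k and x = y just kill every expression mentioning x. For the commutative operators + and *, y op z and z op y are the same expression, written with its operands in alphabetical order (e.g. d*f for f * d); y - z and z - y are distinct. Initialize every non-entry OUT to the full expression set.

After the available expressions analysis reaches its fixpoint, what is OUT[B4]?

Answer: {c-b}

Trace:
Per-block solution:
  B0: | IN={} | OUT={}
  B1: | IN={} | OUT={}
  B2: | IN={} | OUT={c-b}
  B3: | IN={c-b} | OUT={c-b}
  B4: | IN={c-b} | OUT={c-b}
  B5: | IN={c-b} | OUT={}
  B6: | IN={} | OUT={}
  B7: | IN={} | OUT={}
  B8: | IN={} | OUT={b+f}
  B9: | IN={b+f} | OUT={}

Merge at B4: IN[B4] = OUT[B3] = {c-b}
Applying B4's transfer function to that IN value gives OUT[B4] (row B4 above).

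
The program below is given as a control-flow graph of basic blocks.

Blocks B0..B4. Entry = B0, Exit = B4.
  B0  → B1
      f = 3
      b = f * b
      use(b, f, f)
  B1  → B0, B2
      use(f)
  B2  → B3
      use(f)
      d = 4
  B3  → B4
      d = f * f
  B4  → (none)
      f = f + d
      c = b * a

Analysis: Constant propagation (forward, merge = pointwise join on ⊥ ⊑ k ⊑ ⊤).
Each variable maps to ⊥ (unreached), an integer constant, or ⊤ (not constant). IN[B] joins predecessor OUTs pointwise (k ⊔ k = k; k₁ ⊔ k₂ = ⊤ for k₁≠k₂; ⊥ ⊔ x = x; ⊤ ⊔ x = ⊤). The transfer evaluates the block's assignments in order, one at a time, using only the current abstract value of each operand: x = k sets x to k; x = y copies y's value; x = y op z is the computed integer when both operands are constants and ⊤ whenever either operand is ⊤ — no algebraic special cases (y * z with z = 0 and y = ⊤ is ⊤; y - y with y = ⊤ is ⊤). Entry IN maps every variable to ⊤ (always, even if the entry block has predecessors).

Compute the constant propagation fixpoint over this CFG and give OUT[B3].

Answer: {a: ⊤, b: ⊤, c: ⊤, d: 9, e: ⊤, f: 3}

Derivation:
Fixpoint table:
  B0: | IN=(all ⊤) | OUT={f:3; rest ⊤}
  B1: | IN={f:3; rest ⊤} | OUT={f:3; rest ⊤}
  B2: | IN={f:3; rest ⊤} | OUT={d:4, f:3; rest ⊤}
  B3: | IN={d:4, f:3; rest ⊤} | OUT={d:9, f:3; rest ⊤}
  B4: | IN={d:9, f:3; rest ⊤} | OUT={d:9, f:12; rest ⊤}

Merge at B3: IN[B3] = OUT[B2] = {a: ⊤, b: ⊤, c: ⊤, d: 4, e: ⊤, f: 3}
Applying B3's transfer function to that IN value gives OUT[B3] (row B3 above).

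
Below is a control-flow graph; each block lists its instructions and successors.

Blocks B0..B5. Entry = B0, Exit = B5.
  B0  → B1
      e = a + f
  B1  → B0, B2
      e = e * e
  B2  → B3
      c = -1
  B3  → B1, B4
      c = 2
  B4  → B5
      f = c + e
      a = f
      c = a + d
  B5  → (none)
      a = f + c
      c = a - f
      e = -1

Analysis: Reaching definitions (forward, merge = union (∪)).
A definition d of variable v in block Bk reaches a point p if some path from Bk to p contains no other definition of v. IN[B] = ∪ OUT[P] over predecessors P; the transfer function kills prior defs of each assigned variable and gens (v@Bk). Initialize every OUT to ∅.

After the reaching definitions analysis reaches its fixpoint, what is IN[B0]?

Converged values:
  B0: | IN={c@B3, e@B1} | OUT={c@B3, e@B0}
  B1: | IN={c@B3, e@B0, e@B1} | OUT={c@B3, e@B1}
  B2: | IN={c@B3, e@B1} | OUT={c@B2, e@B1}
  B3: | IN={c@B2, e@B1} | OUT={c@B3, e@B1}
  B4: | IN={c@B3, e@B1} | OUT={a@B4, c@B4, e@B1, f@B4}
  B5: | IN={a@B4, c@B4, e@B1, f@B4} | OUT={a@B5, c@B5, e@B5, f@B4}

Merge at B0 (entry node, so the boundary value {} is joined with the incoming edge(s)): IN[B0] = {} ⊔ OUT[B1] = {c@B3, e@B1}

Answer: {c@B3, e@B1}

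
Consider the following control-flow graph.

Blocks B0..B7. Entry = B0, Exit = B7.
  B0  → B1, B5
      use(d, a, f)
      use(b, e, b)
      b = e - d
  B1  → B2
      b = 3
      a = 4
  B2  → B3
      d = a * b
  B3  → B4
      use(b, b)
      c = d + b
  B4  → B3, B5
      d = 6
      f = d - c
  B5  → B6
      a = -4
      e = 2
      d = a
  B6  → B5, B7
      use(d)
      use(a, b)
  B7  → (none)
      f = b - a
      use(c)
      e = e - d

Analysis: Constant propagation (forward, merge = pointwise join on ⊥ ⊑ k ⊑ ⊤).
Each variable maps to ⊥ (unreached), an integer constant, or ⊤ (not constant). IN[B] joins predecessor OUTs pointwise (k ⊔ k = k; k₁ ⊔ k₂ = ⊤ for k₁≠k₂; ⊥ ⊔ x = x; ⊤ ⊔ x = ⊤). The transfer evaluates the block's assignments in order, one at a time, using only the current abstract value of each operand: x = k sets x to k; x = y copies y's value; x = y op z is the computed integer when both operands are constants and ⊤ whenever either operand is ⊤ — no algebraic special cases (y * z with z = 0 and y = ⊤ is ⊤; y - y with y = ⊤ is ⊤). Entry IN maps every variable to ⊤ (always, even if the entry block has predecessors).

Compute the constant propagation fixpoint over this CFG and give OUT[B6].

Answer: {a: -4, b: ⊤, c: ⊤, d: -4, e: 2, f: ⊤}

Working:
Per-block solution:
  B0:   IN=(all ⊤)   OUT=(all ⊤)
  B1:   IN=(all ⊤)   OUT={a:4, b:3; rest ⊤}
  B2:   IN={a:4, b:3; rest ⊤}   OUT={a:4, b:3, d:12; rest ⊤}
  B3:   IN={a:4, b:3; rest ⊤}   OUT={a:4, b:3; rest ⊤}
  B4:   IN={a:4, b:3; rest ⊤}   OUT={a:4, b:3, d:6; rest ⊤}
  B5:   IN=(all ⊤)   OUT={a:-4, d:-4, e:2; rest ⊤}
  B6:   IN={a:-4, d:-4, e:2; rest ⊤}   OUT={a:-4, d:-4, e:2; rest ⊤}
  B7:   IN={a:-4, d:-4, e:2; rest ⊤}   OUT={a:-4, d:-4, e:6; rest ⊤}

Merge at B6: IN[B6] = OUT[B5] = {a: -4, b: ⊤, c: ⊤, d: -4, e: 2, f: ⊤}
Applying B6's transfer function to that IN value gives OUT[B6] (row B6 above).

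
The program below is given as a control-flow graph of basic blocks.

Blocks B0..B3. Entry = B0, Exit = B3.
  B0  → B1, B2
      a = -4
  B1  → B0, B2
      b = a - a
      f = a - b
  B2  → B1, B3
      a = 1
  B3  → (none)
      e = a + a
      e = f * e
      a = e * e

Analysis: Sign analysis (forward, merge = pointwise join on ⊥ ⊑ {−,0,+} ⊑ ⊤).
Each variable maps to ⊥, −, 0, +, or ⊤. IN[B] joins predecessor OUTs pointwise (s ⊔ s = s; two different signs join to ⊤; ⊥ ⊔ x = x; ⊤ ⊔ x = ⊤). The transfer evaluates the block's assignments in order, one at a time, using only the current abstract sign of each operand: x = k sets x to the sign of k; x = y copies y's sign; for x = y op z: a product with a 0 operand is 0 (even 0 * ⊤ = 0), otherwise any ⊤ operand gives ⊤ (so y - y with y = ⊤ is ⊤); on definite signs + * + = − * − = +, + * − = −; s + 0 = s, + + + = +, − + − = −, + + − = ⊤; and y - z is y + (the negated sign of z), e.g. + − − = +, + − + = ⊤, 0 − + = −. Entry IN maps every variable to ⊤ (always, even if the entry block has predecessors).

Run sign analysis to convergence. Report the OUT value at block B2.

Per-block solution:
  B0:   IN=(all ⊤)   OUT={a:-; rest ⊤}
  B1:   IN=(all ⊤)   OUT=(all ⊤)
  B2:   IN=(all ⊤)   OUT={a:+; rest ⊤}
  B3:   IN={a:+; rest ⊤}   OUT=(all ⊤)

Merge at B2: IN[B2] = OUT[B0] ⊔ OUT[B1] = {a: ⊤, b: ⊤, c: ⊤, d: ⊤, e: ⊤, f: ⊤}
Applying B2's transfer function to that IN value gives OUT[B2] (row B2 above).

Answer: {a: +, b: ⊤, c: ⊤, d: ⊤, e: ⊤, f: ⊤}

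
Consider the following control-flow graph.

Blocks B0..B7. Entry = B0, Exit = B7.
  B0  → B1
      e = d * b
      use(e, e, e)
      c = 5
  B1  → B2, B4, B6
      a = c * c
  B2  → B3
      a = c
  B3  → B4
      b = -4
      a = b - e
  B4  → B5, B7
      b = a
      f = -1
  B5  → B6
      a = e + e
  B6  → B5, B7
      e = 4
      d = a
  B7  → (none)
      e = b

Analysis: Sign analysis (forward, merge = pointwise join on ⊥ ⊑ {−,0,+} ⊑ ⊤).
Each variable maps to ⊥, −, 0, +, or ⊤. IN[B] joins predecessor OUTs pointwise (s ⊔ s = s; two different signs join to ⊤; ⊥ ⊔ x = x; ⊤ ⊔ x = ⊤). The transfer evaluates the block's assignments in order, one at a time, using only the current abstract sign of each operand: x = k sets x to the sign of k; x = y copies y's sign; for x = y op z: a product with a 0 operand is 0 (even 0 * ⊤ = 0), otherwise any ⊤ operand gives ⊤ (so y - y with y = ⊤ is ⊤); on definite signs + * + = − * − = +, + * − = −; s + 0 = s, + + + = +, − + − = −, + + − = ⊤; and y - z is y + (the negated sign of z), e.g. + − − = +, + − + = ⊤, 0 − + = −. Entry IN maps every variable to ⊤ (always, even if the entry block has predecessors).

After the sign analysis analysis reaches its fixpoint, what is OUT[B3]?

Per-block solution:
  B0: | IN=(all ⊤) | OUT={c:+; rest ⊤}
  B1: | IN={c:+; rest ⊤} | OUT={a:+, c:+; rest ⊤}
  B2: | IN={a:+, c:+; rest ⊤} | OUT={a:+, c:+; rest ⊤}
  B3: | IN={a:+, c:+; rest ⊤} | OUT={b:-, c:+; rest ⊤}
  B4: | IN={c:+; rest ⊤} | OUT={c:+, f:-; rest ⊤}
  B5: | IN={c:+; rest ⊤} | OUT={c:+; rest ⊤}
  B6: | IN={c:+; rest ⊤} | OUT={c:+, e:+; rest ⊤}
  B7: | IN={c:+; rest ⊤} | OUT={c:+; rest ⊤}

Merge at B3: IN[B3] = OUT[B2] = {a: +, b: ⊤, c: +, d: ⊤, e: ⊤, f: ⊤}
Applying B3's transfer function to that IN value gives OUT[B3] (row B3 above).

Answer: {a: ⊤, b: -, c: +, d: ⊤, e: ⊤, f: ⊤}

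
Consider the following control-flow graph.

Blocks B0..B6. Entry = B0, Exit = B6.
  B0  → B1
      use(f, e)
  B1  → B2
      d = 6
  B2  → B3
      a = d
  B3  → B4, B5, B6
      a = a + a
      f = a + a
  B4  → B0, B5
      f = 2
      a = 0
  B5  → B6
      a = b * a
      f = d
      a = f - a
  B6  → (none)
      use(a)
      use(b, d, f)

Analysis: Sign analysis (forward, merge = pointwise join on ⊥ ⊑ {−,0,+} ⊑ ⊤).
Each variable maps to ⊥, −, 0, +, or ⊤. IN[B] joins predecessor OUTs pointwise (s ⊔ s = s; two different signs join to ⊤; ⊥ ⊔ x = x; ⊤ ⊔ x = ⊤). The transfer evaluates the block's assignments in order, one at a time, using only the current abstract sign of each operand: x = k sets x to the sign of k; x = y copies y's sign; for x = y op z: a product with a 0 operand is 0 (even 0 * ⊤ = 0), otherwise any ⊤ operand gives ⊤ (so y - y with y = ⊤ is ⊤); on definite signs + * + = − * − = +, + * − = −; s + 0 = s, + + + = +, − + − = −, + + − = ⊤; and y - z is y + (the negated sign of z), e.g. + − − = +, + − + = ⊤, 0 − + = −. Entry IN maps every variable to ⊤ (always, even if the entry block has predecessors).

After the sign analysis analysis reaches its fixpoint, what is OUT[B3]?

Answer: {a: +, b: ⊤, c: ⊤, d: +, e: ⊤, f: +}

Derivation:
Fixpoint table:
  B0:   IN=(all ⊤)   OUT=(all ⊤)
  B1:   IN=(all ⊤)   OUT={d:+; rest ⊤}
  B2:   IN={d:+; rest ⊤}   OUT={a:+, d:+; rest ⊤}
  B3:   IN={a:+, d:+; rest ⊤}   OUT={a:+, d:+, f:+; rest ⊤}
  B4:   IN={a:+, d:+, f:+; rest ⊤}   OUT={a:0, d:+, f:+; rest ⊤}
  B5:   IN={d:+, f:+; rest ⊤}   OUT={d:+, f:+; rest ⊤}
  B6:   IN={d:+, f:+; rest ⊤}   OUT={d:+, f:+; rest ⊤}

Merge at B3: IN[B3] = OUT[B2] = {a: +, b: ⊤, c: ⊤, d: +, e: ⊤, f: ⊤}
Applying B3's transfer function to that IN value gives OUT[B3] (row B3 above).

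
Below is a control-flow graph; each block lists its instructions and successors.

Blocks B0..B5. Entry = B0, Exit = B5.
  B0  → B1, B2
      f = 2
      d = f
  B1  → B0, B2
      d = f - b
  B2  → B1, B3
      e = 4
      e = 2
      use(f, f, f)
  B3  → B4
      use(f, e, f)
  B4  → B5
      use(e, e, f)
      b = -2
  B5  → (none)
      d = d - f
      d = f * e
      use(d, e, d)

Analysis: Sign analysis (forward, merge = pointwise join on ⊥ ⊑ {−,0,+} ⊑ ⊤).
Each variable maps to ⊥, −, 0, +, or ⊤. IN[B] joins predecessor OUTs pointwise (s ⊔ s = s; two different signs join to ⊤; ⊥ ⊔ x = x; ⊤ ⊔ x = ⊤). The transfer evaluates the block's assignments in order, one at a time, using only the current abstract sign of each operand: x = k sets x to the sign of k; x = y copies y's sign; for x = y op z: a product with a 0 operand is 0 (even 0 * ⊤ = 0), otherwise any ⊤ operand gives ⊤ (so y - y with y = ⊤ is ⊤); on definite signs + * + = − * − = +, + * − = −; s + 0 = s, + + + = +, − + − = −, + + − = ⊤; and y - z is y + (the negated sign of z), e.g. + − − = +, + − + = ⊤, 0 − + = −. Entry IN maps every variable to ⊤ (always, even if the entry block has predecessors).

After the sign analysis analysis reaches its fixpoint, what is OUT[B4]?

Per-block solution:
  B0: | IN=(all ⊤) | OUT={d:+, f:+; rest ⊤}
  B1: | IN={f:+; rest ⊤} | OUT={f:+; rest ⊤}
  B2: | IN={f:+; rest ⊤} | OUT={e:+, f:+; rest ⊤}
  B3: | IN={e:+, f:+; rest ⊤} | OUT={e:+, f:+; rest ⊤}
  B4: | IN={e:+, f:+; rest ⊤} | OUT={b:-, e:+, f:+; rest ⊤}
  B5: | IN={b:-, e:+, f:+; rest ⊤} | OUT={b:-, d:+, e:+, f:+; rest ⊤}

Merge at B4: IN[B4] = OUT[B3] = {a: ⊤, b: ⊤, c: ⊤, d: ⊤, e: +, f: +}
Applying B4's transfer function to that IN value gives OUT[B4] (row B4 above).

Answer: {a: ⊤, b: -, c: ⊤, d: ⊤, e: +, f: +}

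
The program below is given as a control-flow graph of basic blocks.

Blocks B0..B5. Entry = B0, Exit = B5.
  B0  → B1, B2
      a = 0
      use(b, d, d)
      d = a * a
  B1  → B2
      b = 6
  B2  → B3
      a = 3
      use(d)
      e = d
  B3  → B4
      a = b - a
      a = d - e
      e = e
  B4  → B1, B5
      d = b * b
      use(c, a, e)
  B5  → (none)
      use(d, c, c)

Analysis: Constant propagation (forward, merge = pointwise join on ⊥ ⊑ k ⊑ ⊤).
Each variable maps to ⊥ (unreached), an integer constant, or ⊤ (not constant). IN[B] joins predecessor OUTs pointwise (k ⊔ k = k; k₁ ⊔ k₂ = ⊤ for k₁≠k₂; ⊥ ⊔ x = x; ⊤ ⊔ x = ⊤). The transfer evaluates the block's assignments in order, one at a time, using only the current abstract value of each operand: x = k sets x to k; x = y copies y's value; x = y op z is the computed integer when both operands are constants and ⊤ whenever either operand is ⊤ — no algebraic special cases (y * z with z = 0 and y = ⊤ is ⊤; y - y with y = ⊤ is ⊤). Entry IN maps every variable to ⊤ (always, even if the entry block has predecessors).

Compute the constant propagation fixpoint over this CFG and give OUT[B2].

Answer: {a: 3, b: ⊤, c: ⊤, d: ⊤, e: ⊤, f: ⊤}

Trace:
Fixpoint table:
  B0:   IN=(all ⊤)   OUT={a:0, d:0; rest ⊤}
  B1:   IN=(all ⊤)   OUT={b:6; rest ⊤}
  B2:   IN=(all ⊤)   OUT={a:3; rest ⊤}
  B3:   IN={a:3; rest ⊤}   OUT=(all ⊤)
  B4:   IN=(all ⊤)   OUT=(all ⊤)
  B5:   IN=(all ⊤)   OUT=(all ⊤)

Merge at B2: IN[B2] = OUT[B0] ⊔ OUT[B1] = {a: ⊤, b: ⊤, c: ⊤, d: ⊤, e: ⊤, f: ⊤}
Applying B2's transfer function to that IN value gives OUT[B2] (row B2 above).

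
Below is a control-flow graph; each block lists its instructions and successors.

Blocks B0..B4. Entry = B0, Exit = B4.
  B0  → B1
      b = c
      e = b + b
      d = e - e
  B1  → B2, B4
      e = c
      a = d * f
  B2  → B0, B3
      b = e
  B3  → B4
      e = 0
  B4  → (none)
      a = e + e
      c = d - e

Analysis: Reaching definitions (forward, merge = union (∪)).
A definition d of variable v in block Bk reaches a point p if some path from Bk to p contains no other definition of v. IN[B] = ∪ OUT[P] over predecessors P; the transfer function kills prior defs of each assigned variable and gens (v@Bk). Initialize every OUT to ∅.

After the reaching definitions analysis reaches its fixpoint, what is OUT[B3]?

Answer: {a@B1, b@B2, d@B0, e@B3}

Working:
Per-block solution:
  B0:   IN={a@B1, b@B2, d@B0, e@B1}   OUT={a@B1, b@B0, d@B0, e@B0}
  B1:   IN={a@B1, b@B0, d@B0, e@B0}   OUT={a@B1, b@B0, d@B0, e@B1}
  B2:   IN={a@B1, b@B0, d@B0, e@B1}   OUT={a@B1, b@B2, d@B0, e@B1}
  B3:   IN={a@B1, b@B2, d@B0, e@B1}   OUT={a@B1, b@B2, d@B0, e@B3}
  B4:   IN={a@B1, b@B0, b@B2, d@B0, e@B1, e@B3}   OUT={a@B4, b@B0, b@B2, c@B4, d@B0, e@B1, e@B3}

Merge at B3: IN[B3] = OUT[B2] = {a@B1, b@B2, d@B0, e@B1}
Applying B3's transfer function to that IN value gives OUT[B3] (row B3 above).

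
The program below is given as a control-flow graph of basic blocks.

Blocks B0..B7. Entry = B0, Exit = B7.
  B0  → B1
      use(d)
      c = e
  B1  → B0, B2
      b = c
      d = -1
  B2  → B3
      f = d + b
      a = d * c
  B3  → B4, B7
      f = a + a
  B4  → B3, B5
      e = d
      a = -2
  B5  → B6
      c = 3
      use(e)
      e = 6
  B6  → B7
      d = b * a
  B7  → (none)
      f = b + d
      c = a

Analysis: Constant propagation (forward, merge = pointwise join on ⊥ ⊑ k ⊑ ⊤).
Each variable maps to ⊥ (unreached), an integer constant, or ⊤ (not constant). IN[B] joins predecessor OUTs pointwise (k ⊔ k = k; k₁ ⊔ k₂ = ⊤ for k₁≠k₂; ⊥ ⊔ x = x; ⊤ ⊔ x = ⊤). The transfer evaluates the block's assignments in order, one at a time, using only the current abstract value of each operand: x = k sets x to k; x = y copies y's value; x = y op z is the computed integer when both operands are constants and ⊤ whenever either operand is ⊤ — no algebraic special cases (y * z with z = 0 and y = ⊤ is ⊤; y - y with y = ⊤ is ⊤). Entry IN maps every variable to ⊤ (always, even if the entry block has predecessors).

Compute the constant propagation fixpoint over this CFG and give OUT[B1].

Per-block solution:
  B0:   IN=(all ⊤)   OUT=(all ⊤)
  B1:   IN=(all ⊤)   OUT={d:-1; rest ⊤}
  B2:   IN={d:-1; rest ⊤}   OUT={d:-1; rest ⊤}
  B3:   IN={d:-1; rest ⊤}   OUT={d:-1; rest ⊤}
  B4:   IN={d:-1; rest ⊤}   OUT={a:-2, d:-1, e:-1; rest ⊤}
  B5:   IN={a:-2, d:-1, e:-1; rest ⊤}   OUT={a:-2, c:3, d:-1, e:6; rest ⊤}
  B6:   IN={a:-2, c:3, d:-1, e:6; rest ⊤}   OUT={a:-2, c:3, e:6; rest ⊤}
  B7:   IN=(all ⊤)   OUT=(all ⊤)

Merge at B1: IN[B1] = OUT[B0] = {a: ⊤, b: ⊤, c: ⊤, d: ⊤, e: ⊤, f: ⊤}
Applying B1's transfer function to that IN value gives OUT[B1] (row B1 above).

Answer: {a: ⊤, b: ⊤, c: ⊤, d: -1, e: ⊤, f: ⊤}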